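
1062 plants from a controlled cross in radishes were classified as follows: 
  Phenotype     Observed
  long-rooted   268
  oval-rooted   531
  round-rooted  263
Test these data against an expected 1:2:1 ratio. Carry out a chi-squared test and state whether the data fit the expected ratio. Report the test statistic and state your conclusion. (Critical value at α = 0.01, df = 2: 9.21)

The 1:2:1 ratio has 4 parts, so with N = 1062 the expected counts are:
  long-rooted: 1062 × 1/4 = 265.5
  oval-rooted: 1062 × 2/4 = 531
  round-rooted: 1062 × 1/4 = 265.5
χ² = Σ (O − E)² / E
  long-rooted: (268 − 265.5)² / 265.5 = 0.0235
  oval-rooted: (531 − 531)² / 531 = 0.0000
  round-rooted: (263 − 265.5)² / 265.5 = 0.0235
χ² = 0.0235 + 0.0000 + 0.0235 = 0.047
Degrees of freedom = 3 − 1 = 2; critical value at α = 0.01 is 9.21.
Since 0.047 < 9.21, we fail to reject the null hypothesis — the data are consistent with the 1:2:1 ratio.

0.047; consistent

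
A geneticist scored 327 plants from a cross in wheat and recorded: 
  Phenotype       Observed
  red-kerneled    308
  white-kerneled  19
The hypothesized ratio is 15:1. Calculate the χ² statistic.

Expected counts for N = 327 under a 15:1 ratio (total parts = 16):
  red-kerneled: 327 × 15/16 = 306.5625
  white-kerneled: 327 × 1/16 = 20.4375
χ² = Σ (O − E)² / E
  red-kerneled: (308 − 306.5625)² / 306.5625 = 0.0067
  white-kerneled: (19 − 20.4375)² / 20.4375 = 0.1011
χ² = 0.0067 + 0.1011 = 0.1078 ≈ 0.108

0.108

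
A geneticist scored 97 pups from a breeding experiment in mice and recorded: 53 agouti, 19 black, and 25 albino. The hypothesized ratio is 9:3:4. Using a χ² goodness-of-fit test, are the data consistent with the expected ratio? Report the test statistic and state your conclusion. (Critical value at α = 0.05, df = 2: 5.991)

0.104; consistent

Total ratio parts = 16. Expected numbers out of 97:
  agouti: 97 × 9/16 = 54.5625
  black: 97 × 3/16 = 18.1875
  albino: 97 × 4/16 = 24.25
χ² = Σ (O − E)² / E
  agouti: (53 − 54.5625)² / 54.5625 = 0.0447
  black: (19 − 18.1875)² / 18.1875 = 0.0363
  albino: (25 − 24.25)² / 24.25 = 0.0232
χ² = 0.0447 + 0.0363 + 0.0232 = 0.1042 ≈ 0.104
Degrees of freedom = 3 − 1 = 2; critical value at α = 0.05 is 5.991.
Since 0.104 < 5.991, we fail to reject the null hypothesis — the data are consistent with the 9:3:4 ratio.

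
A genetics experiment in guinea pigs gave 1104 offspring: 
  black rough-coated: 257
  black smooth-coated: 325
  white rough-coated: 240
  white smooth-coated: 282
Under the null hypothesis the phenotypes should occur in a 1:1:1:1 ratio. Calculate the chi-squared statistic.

Total ratio parts = 4. Expected numbers out of 1104:
  black rough-coated: 1104 × 1/4 = 276
  black smooth-coated: 1104 × 1/4 = 276
  white rough-coated: 1104 × 1/4 = 276
  white smooth-coated: 1104 × 1/4 = 276
χ² = Σ (O − E)² / E
  black rough-coated: (257 − 276)² / 276 = 1.3080
  black smooth-coated: (325 − 276)² / 276 = 8.6993
  white rough-coated: (240 − 276)² / 276 = 4.6957
  white smooth-coated: (282 − 276)² / 276 = 0.1304
χ² = 1.3080 + 8.6993 + 4.6957 + 0.1304 = 14.8334 ≈ 14.833

14.833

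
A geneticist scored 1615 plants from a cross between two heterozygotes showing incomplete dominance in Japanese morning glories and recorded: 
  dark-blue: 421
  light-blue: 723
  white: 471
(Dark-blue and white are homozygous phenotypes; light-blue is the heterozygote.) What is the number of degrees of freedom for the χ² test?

2

With incomplete dominance, a heterozygote × heterozygote cross gives a 1:2:1 phenotypic ratio.
A goodness-of-fit test with 3 phenotype classes has df = 3 − 1 = 2.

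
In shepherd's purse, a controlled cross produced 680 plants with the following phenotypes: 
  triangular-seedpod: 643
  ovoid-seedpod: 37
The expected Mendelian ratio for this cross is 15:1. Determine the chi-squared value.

0.759

Under the 15:1 hypothesis (Σ ratio = 16, N = 680):
  triangular-seedpod: 680 × 15/16 = 637.5
  ovoid-seedpod: 680 × 1/16 = 42.5
χ² = Σ (O − E)² / E
  triangular-seedpod: (643 − 637.5)² / 637.5 = 0.0475
  ovoid-seedpod: (37 − 42.5)² / 42.5 = 0.7118
χ² = 0.0475 + 0.7118 = 0.7593 ≈ 0.759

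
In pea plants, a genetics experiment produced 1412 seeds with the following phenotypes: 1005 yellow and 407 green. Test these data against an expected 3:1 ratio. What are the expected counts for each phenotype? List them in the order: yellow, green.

1059, 353

Expected counts for N = 1412 under a 3:1 ratio (total parts = 4):
  yellow: 1412 × 3/4 = 1059
  green: 1412 × 1/4 = 353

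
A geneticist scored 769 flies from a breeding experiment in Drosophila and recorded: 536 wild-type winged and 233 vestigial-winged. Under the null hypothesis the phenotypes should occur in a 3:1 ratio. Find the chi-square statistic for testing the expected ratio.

11.517

Total ratio parts = 4. Expected numbers out of 769:
  wild-type winged: 769 × 3/4 = 576.75
  vestigial-winged: 769 × 1/4 = 192.25
χ² = Σ (O − E)² / E
  wild-type winged: (536 − 576.75)² / 576.75 = 2.8792
  vestigial-winged: (233 − 192.25)² / 192.25 = 8.6375
χ² = 2.8792 + 8.6375 = 11.5167 ≈ 11.517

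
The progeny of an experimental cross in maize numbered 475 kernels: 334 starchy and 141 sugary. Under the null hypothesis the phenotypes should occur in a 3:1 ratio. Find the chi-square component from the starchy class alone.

Under the 3:1 hypothesis (Σ ratio = 4, N = 475):
  starchy: 475 × 3/4 = 356.25
  sugary: 475 × 1/4 = 118.75
Contribution of starchy: (334 − 356.25)² / 356.25 = 1.3896

1.390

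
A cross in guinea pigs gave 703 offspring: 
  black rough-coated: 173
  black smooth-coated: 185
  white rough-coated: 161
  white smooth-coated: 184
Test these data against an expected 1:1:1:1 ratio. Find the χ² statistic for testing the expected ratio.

2.155

Total ratio parts = 4. Expected numbers out of 703:
  black rough-coated: 703 × 1/4 = 175.75
  black smooth-coated: 703 × 1/4 = 175.75
  white rough-coated: 703 × 1/4 = 175.75
  white smooth-coated: 703 × 1/4 = 175.75
χ² = Σ (O − E)² / E
  black rough-coated: (173 − 175.75)² / 175.75 = 0.0430
  black smooth-coated: (185 − 175.75)² / 175.75 = 0.4868
  white rough-coated: (161 − 175.75)² / 175.75 = 1.2379
  white smooth-coated: (184 − 175.75)² / 175.75 = 0.3873
χ² = 0.0430 + 0.4868 + 1.2379 + 0.3873 = 2.155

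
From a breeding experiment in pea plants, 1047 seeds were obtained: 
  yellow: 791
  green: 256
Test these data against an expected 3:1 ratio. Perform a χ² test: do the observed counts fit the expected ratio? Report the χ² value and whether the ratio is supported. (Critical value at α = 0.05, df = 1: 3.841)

0.168; consistent

Expected counts for N = 1047 under a 3:1 ratio (total parts = 4):
  yellow: 1047 × 3/4 = 785.25
  green: 1047 × 1/4 = 261.75
χ² = Σ (O − E)² / E
  yellow: (791 − 785.25)² / 785.25 = 0.0421
  green: (256 − 261.75)² / 261.75 = 0.1263
χ² = 0.0421 + 0.1263 = 0.1684 ≈ 0.168
Degrees of freedom = 2 − 1 = 1; critical value at α = 0.05 is 3.841.
Since 0.168 < 3.841, we fail to reject the null hypothesis — the data are consistent with the 3:1 ratio.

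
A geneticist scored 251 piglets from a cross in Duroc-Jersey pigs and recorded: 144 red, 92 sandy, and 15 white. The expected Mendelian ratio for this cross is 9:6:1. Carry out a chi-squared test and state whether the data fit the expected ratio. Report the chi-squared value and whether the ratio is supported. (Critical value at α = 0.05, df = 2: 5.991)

0.134; consistent

The 9:6:1 ratio has 16 parts, so with N = 251 the expected counts are:
  red: 251 × 9/16 = 141.1875
  sandy: 251 × 6/16 = 94.125
  white: 251 × 1/16 = 15.6875
χ² = Σ (O − E)² / E
  red: (144 − 141.1875)² / 141.1875 = 0.0560
  sandy: (92 − 94.125)² / 94.125 = 0.0480
  white: (15 − 15.6875)² / 15.6875 = 0.0301
χ² = 0.0560 + 0.0480 + 0.0301 = 0.1341 ≈ 0.134
Degrees of freedom = 3 − 1 = 2; critical value at α = 0.05 is 5.991.
Since 0.134 < 5.991, we fail to reject the null hypothesis — the data are consistent with the 9:6:1 ratio.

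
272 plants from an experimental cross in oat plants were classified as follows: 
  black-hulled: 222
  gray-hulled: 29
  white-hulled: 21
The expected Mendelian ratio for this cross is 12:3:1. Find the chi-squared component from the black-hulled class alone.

Expected counts for N = 272 under a 12:3:1 ratio (total parts = 16):
  black-hulled: 272 × 12/16 = 204
  gray-hulled: 272 × 3/16 = 51
  white-hulled: 272 × 1/16 = 17
Contribution of black-hulled: (222 − 204)² / 204 = 1.5882

1.588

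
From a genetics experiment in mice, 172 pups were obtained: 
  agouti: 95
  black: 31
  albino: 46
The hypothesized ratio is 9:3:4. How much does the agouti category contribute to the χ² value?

Under the 9:3:4 hypothesis (Σ ratio = 16, N = 172):
  agouti: 172 × 9/16 = 96.75
  black: 172 × 3/16 = 32.25
  albino: 172 × 4/16 = 43
Contribution of agouti: (95 − 96.75)² / 96.75 = 0.0317

0.032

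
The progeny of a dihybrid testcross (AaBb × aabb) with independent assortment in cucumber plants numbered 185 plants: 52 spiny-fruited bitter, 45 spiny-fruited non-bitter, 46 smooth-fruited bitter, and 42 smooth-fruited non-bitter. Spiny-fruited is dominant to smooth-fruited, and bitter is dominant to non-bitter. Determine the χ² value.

A dihybrid testcross with independent assortment gives a 1:1:1:1 ratio.
Under the 1:1:1:1 hypothesis (Σ ratio = 4, N = 185):
  spiny-fruited bitter: 185 × 1/4 = 46.25
  spiny-fruited non-bitter: 185 × 1/4 = 46.25
  smooth-fruited bitter: 185 × 1/4 = 46.25
  smooth-fruited non-bitter: 185 × 1/4 = 46.25
χ² = Σ (O − E)² / E
  spiny-fruited bitter: (52 − 46.25)² / 46.25 = 0.7149
  spiny-fruited non-bitter: (45 − 46.25)² / 46.25 = 0.0338
  smooth-fruited bitter: (46 − 46.25)² / 46.25 = 0.0014
  smooth-fruited non-bitter: (42 − 46.25)² / 46.25 = 0.3905
χ² = 0.7149 + 0.0338 + 0.0014 + 0.3905 = 1.1406 ≈ 1.141

1.141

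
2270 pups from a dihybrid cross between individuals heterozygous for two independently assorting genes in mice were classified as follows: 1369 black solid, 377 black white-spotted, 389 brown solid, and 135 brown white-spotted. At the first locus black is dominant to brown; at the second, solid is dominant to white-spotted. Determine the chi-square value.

15.687

A dihybrid F₂ with independent assortment and complete dominance at both loci gives a 9:3:3:1 phenotypic ratio.
Total ratio parts = 16. Expected numbers out of 2270:
  black solid: 2270 × 9/16 = 1276.875
  black white-spotted: 2270 × 3/16 = 425.625
  brown solid: 2270 × 3/16 = 425.625
  brown white-spotted: 2270 × 1/16 = 141.875
χ² = Σ (O − E)² / E
  black solid: (1369 − 1276.875)² / 1276.875 = 6.6467
  black white-spotted: (377 − 425.625)² / 425.625 = 5.5551
  brown solid: (389 − 425.625)² / 425.625 = 3.1516
  brown white-spotted: (135 − 141.875)² / 141.875 = 0.3331
χ² = 6.6467 + 5.5551 + 3.1516 + 0.3331 = 15.6865 ≈ 15.687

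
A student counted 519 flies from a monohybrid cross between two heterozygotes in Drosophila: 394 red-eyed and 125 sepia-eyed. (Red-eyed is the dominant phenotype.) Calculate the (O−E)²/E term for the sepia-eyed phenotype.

0.174

For a monohybrid cross between heterozygotes with complete dominance, the expected phenotypic ratio is 3:1.
Under the 3:1 hypothesis (Σ ratio = 4, N = 519):
  red-eyed: 519 × 3/4 = 389.25
  sepia-eyed: 519 × 1/4 = 129.75
Contribution of sepia-eyed: (125 − 129.75)² / 129.75 = 0.1739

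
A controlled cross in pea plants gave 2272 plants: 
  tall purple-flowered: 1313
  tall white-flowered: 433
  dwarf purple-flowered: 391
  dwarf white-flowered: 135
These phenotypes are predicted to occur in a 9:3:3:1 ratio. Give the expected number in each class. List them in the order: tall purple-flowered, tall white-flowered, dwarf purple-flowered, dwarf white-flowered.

1278, 426, 426, 142

Expected counts for N = 2272 under a 9:3:3:1 ratio (total parts = 16):
  tall purple-flowered: 2272 × 9/16 = 1278
  tall white-flowered: 2272 × 3/16 = 426
  dwarf purple-flowered: 2272 × 3/16 = 426
  dwarf white-flowered: 2272 × 1/16 = 142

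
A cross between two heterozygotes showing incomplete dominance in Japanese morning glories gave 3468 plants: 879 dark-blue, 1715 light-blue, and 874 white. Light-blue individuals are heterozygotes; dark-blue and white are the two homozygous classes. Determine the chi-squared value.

With incomplete dominance, a heterozygote × heterozygote cross gives a 1:2:1 phenotypic ratio.
The 1:2:1 ratio has 4 parts, so with N = 3468 the expected counts are:
  dark-blue: 3468 × 1/4 = 867
  light-blue: 3468 × 2/4 = 1734
  white: 3468 × 1/4 = 867
χ² = Σ (O − E)² / E
  dark-blue: (879 − 867)² / 867 = 0.1661
  light-blue: (1715 − 1734)² / 1734 = 0.2082
  white: (874 − 867)² / 867 = 0.0565
χ² = 0.1661 + 0.2082 + 0.0565 = 0.4308 ≈ 0.431

0.431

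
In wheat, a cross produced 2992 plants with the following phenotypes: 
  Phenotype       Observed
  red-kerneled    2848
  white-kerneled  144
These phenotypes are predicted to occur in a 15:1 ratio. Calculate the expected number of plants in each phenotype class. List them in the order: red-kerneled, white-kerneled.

The 15:1 ratio has 16 parts, so with N = 2992 the expected counts are:
  red-kerneled: 2992 × 15/16 = 2805
  white-kerneled: 2992 × 1/16 = 187

2805, 187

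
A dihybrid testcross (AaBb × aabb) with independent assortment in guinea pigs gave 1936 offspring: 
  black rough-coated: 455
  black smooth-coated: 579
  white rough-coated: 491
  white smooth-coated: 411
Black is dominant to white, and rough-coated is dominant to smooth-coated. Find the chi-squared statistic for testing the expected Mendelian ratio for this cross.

31.496

A dihybrid testcross with independent assortment gives a 1:1:1:1 ratio.
Under the 1:1:1:1 hypothesis (Σ ratio = 4, N = 1936):
  black rough-coated: 1936 × 1/4 = 484
  black smooth-coated: 1936 × 1/4 = 484
  white rough-coated: 1936 × 1/4 = 484
  white smooth-coated: 1936 × 1/4 = 484
χ² = Σ (O − E)² / E
  black rough-coated: (455 − 484)² / 484 = 1.7376
  black smooth-coated: (579 − 484)² / 484 = 18.6467
  white rough-coated: (491 − 484)² / 484 = 0.1012
  white smooth-coated: (411 − 484)² / 484 = 11.0103
χ² = 1.7376 + 18.6467 + 0.1012 + 11.0103 = 31.4958 ≈ 31.496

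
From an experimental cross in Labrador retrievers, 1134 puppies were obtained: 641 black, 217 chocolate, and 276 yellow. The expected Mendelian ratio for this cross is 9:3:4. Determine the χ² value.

0.304

Total ratio parts = 16. Expected numbers out of 1134:
  black: 1134 × 9/16 = 637.875
  chocolate: 1134 × 3/16 = 212.625
  yellow: 1134 × 4/16 = 283.5
χ² = Σ (O − E)² / E
  black: (641 − 637.875)² / 637.875 = 0.0153
  chocolate: (217 − 212.625)² / 212.625 = 0.0900
  yellow: (276 − 283.5)² / 283.5 = 0.1984
χ² = 0.0153 + 0.0900 + 0.1984 = 0.3037 ≈ 0.304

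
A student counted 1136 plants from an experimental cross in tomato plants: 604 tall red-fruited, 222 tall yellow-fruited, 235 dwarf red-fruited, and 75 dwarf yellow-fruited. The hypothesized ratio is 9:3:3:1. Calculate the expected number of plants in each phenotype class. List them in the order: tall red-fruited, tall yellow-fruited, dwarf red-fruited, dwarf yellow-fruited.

The 9:3:3:1 ratio has 16 parts, so with N = 1136 the expected counts are:
  tall red-fruited: 1136 × 9/16 = 639
  tall yellow-fruited: 1136 × 3/16 = 213
  dwarf red-fruited: 1136 × 3/16 = 213
  dwarf yellow-fruited: 1136 × 1/16 = 71

639, 213, 213, 71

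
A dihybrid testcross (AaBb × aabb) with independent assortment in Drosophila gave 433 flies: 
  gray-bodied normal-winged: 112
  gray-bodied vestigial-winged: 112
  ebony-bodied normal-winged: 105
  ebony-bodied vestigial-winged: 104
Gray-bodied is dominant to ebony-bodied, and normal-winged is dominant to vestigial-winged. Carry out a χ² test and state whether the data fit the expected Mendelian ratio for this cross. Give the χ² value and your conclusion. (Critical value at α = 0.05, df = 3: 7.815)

0.524; consistent

A dihybrid testcross with independent assortment gives a 1:1:1:1 ratio.
Total ratio parts = 4. Expected numbers out of 433:
  gray-bodied normal-winged: 433 × 1/4 = 108.25
  gray-bodied vestigial-winged: 433 × 1/4 = 108.25
  ebony-bodied normal-winged: 433 × 1/4 = 108.25
  ebony-bodied vestigial-winged: 433 × 1/4 = 108.25
χ² = Σ (O − E)² / E
  gray-bodied normal-winged: (112 − 108.25)² / 108.25 = 0.1299
  gray-bodied vestigial-winged: (112 − 108.25)² / 108.25 = 0.1299
  ebony-bodied normal-winged: (105 − 108.25)² / 108.25 = 0.0976
  ebony-bodied vestigial-winged: (104 − 108.25)² / 108.25 = 0.1669
χ² = 0.1299 + 0.1299 + 0.0976 + 0.1669 = 0.5243 ≈ 0.524
Degrees of freedom = 4 − 1 = 3; critical value at α = 0.05 is 7.815.
Since 0.524 < 7.815, we fail to reject the null hypothesis — the data are consistent with the 1:1:1:1 ratio.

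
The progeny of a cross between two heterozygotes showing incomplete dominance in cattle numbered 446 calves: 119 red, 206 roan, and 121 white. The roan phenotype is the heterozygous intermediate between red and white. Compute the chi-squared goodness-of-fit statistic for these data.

With incomplete dominance, a heterozygote × heterozygote cross gives a 1:2:1 phenotypic ratio.
Under the 1:2:1 hypothesis (Σ ratio = 4, N = 446):
  red: 446 × 1/4 = 111.5
  roan: 446 × 2/4 = 223
  white: 446 × 1/4 = 111.5
χ² = Σ (O − E)² / E
  red: (119 − 111.5)² / 111.5 = 0.5045
  roan: (206 − 223)² / 223 = 1.2960
  white: (121 − 111.5)² / 111.5 = 0.8094
χ² = 0.5045 + 1.2960 + 0.8094 = 2.6099 ≈ 2.610

2.610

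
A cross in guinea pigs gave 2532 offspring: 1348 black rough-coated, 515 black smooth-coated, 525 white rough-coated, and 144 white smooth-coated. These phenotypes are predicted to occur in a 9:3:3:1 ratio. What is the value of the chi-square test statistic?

The 9:3:3:1 ratio has 16 parts, so with N = 2532 the expected counts are:
  black rough-coated: 2532 × 9/16 = 1424.25
  black smooth-coated: 2532 × 3/16 = 474.75
  white rough-coated: 2532 × 3/16 = 474.75
  white smooth-coated: 2532 × 1/16 = 158.25
χ² = Σ (O − E)² / E
  black rough-coated: (1348 − 1424.25)² / 1424.25 = 4.0822
  black smooth-coated: (515 − 474.75)² / 474.75 = 3.4125
  white rough-coated: (525 − 474.75)² / 474.75 = 5.3187
  white smooth-coated: (144 − 158.25)² / 158.25 = 1.2832
χ² = 4.0822 + 3.4125 + 5.3187 + 1.2832 = 14.0966 ≈ 14.097

14.097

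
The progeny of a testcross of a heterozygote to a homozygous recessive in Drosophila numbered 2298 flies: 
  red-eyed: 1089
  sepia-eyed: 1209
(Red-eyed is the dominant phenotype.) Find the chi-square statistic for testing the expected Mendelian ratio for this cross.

A testcross of a heterozygote (Aa × aa) gives a 1:1 phenotypic ratio.
Expected counts for N = 2298 under a 1:1 ratio (total parts = 2):
  red-eyed: 2298 × 1/2 = 1149
  sepia-eyed: 2298 × 1/2 = 1149
χ² = Σ (O − E)² / E
  red-eyed: (1089 − 1149)² / 1149 = 3.1332
  sepia-eyed: (1209 − 1149)² / 1149 = 3.1332
χ² = 3.1332 + 3.1332 = 6.2664 ≈ 6.266

6.266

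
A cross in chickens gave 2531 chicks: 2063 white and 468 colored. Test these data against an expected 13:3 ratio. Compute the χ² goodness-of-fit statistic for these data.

0.112

Expected counts for N = 2531 under a 13:3 ratio (total parts = 16):
  white: 2531 × 13/16 = 2056.4375
  colored: 2531 × 3/16 = 474.5625
χ² = Σ (O − E)² / E
  white: (2063 − 2056.4375)² / 2056.4375 = 0.0209
  colored: (468 − 474.5625)² / 474.5625 = 0.0907
χ² = 0.0209 + 0.0907 = 0.1116 ≈ 0.112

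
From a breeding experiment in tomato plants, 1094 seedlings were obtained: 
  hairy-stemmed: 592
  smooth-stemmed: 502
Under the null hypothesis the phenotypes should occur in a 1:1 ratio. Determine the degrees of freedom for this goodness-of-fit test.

1

A goodness-of-fit test with 2 phenotype classes has df = 2 − 1 = 1.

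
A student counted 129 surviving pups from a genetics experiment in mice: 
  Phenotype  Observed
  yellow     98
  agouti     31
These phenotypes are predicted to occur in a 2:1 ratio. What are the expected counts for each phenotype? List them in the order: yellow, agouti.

Under the 2:1 hypothesis (Σ ratio = 3, N = 129):
  yellow: 129 × 2/3 = 86
  agouti: 129 × 1/3 = 43

86, 43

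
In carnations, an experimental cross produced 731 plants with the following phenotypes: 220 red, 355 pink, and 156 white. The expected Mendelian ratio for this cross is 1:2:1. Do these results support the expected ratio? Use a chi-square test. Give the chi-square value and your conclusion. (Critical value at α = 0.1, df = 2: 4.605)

11.810; not consistent

Under the 1:2:1 hypothesis (Σ ratio = 4, N = 731):
  red: 731 × 1/4 = 182.75
  pink: 731 × 2/4 = 365.5
  white: 731 × 1/4 = 182.75
χ² = Σ (O − E)² / E
  red: (220 − 182.75)² / 182.75 = 7.5927
  pink: (355 − 365.5)² / 365.5 = 0.3016
  white: (156 − 182.75)² / 182.75 = 3.9155
χ² = 7.5927 + 0.3016 + 3.9155 = 11.8098 ≈ 11.810
Degrees of freedom = 3 − 1 = 2; critical value at α = 0.1 is 4.605.
Since 11.810 > 4.605, we reject the null hypothesis — the data do not fit the 1:2:1 ratio.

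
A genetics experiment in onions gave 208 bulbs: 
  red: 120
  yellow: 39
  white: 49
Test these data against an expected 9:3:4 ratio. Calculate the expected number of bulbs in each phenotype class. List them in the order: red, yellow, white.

Expected counts for N = 208 under a 9:3:4 ratio (total parts = 16):
  red: 208 × 9/16 = 117
  yellow: 208 × 3/16 = 39
  white: 208 × 4/16 = 52

117, 39, 52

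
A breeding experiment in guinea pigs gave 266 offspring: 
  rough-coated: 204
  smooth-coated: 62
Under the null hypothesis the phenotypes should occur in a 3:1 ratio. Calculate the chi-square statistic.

Under the 3:1 hypothesis (Σ ratio = 4, N = 266):
  rough-coated: 266 × 3/4 = 199.5
  smooth-coated: 266 × 1/4 = 66.5
χ² = Σ (O − E)² / E
  rough-coated: (204 − 199.5)² / 199.5 = 0.1015
  smooth-coated: (62 − 66.5)² / 66.5 = 0.3045
χ² = 0.1015 + 0.3045 = 0.406

0.406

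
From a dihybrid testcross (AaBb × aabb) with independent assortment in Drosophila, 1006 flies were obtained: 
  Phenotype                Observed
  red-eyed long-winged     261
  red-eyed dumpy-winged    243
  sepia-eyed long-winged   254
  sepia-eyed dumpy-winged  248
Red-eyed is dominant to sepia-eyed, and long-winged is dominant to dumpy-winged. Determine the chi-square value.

A dihybrid testcross with independent assortment gives a 1:1:1:1 ratio.
The 1:1:1:1 ratio has 4 parts, so with N = 1006 the expected counts are:
  red-eyed long-winged: 1006 × 1/4 = 251.5
  red-eyed dumpy-winged: 1006 × 1/4 = 251.5
  sepia-eyed long-winged: 1006 × 1/4 = 251.5
  sepia-eyed dumpy-winged: 1006 × 1/4 = 251.5
χ² = Σ (O − E)² / E
  red-eyed long-winged: (261 − 251.5)² / 251.5 = 0.3588
  red-eyed dumpy-winged: (243 − 251.5)² / 251.5 = 0.2873
  sepia-eyed long-winged: (254 − 251.5)² / 251.5 = 0.0249
  sepia-eyed dumpy-winged: (248 − 251.5)² / 251.5 = 0.0487
χ² = 0.3588 + 0.2873 + 0.0249 + 0.0487 = 0.7197 ≈ 0.720

0.720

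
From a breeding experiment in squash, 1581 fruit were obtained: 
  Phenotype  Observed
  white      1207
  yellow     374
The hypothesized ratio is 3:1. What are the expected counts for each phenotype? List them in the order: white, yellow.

Total ratio parts = 4. Expected numbers out of 1581:
  white: 1581 × 3/4 = 1185.75
  yellow: 1581 × 1/4 = 395.25

1185.75, 395.25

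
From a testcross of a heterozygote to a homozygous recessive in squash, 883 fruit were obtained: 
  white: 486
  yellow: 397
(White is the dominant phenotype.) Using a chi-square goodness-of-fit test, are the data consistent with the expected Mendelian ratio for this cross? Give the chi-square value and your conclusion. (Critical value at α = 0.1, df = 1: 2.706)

A testcross of a heterozygote (Aa × aa) gives a 1:1 phenotypic ratio.
The 1:1 ratio has 2 parts, so with N = 883 the expected counts are:
  white: 883 × 1/2 = 441.5
  yellow: 883 × 1/2 = 441.5
χ² = Σ (O − E)² / E
  white: (486 − 441.5)² / 441.5 = 4.4853
  yellow: (397 − 441.5)² / 441.5 = 4.4853
χ² = 4.4853 + 4.4853 = 8.9706 ≈ 8.971
Degrees of freedom = 2 − 1 = 1; critical value at α = 0.1 is 2.706.
Since 8.971 > 2.706, we reject the null hypothesis — the data do not fit the 1:1 ratio.

8.971; not consistent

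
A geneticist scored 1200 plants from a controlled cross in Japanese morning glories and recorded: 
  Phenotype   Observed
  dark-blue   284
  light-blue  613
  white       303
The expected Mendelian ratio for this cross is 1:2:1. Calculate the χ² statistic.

Total ratio parts = 4. Expected numbers out of 1200:
  dark-blue: 1200 × 1/4 = 300
  light-blue: 1200 × 2/4 = 600
  white: 1200 × 1/4 = 300
χ² = Σ (O − E)² / E
  dark-blue: (284 − 300)² / 300 = 0.8533
  light-blue: (613 − 600)² / 600 = 0.2817
  white: (303 − 300)² / 300 = 0.0300
χ² = 0.8533 + 0.2817 + 0.0300 = 1.165

1.165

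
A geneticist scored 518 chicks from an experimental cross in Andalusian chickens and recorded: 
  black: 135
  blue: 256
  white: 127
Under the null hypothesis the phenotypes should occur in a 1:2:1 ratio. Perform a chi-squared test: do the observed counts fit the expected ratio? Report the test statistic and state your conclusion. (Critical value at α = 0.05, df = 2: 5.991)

The 1:2:1 ratio has 4 parts, so with N = 518 the expected counts are:
  black: 518 × 1/4 = 129.5
  blue: 518 × 2/4 = 259
  white: 518 × 1/4 = 129.5
χ² = Σ (O − E)² / E
  black: (135 − 129.5)² / 129.5 = 0.2336
  blue: (256 − 259)² / 259 = 0.0347
  white: (127 − 129.5)² / 129.5 = 0.0483
χ² = 0.2336 + 0.0347 + 0.0483 = 0.3166 ≈ 0.317
Degrees of freedom = 3 − 1 = 2; critical value at α = 0.05 is 5.991.
Since 0.317 < 5.991, we fail to reject the null hypothesis — the data are consistent with the 1:2:1 ratio.

0.317; consistent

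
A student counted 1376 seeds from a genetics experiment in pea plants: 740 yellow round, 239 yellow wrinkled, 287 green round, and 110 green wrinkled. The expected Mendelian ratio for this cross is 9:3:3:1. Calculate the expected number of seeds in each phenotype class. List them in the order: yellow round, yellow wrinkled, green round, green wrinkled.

774, 258, 258, 86

Expected counts for N = 1376 under a 9:3:3:1 ratio (total parts = 16):
  yellow round: 1376 × 9/16 = 774
  yellow wrinkled: 1376 × 3/16 = 258
  green round: 1376 × 3/16 = 258
  green wrinkled: 1376 × 1/16 = 86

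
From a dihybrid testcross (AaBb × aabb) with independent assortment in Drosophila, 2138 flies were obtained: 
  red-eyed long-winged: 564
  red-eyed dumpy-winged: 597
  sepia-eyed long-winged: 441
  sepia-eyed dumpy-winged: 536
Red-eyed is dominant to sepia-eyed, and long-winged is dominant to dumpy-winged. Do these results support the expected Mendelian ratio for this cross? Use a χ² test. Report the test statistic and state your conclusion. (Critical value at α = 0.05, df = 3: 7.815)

A dihybrid testcross with independent assortment gives a 1:1:1:1 ratio.
Expected counts for N = 2138 under a 1:1:1:1 ratio (total parts = 4):
  red-eyed long-winged: 2138 × 1/4 = 534.5
  red-eyed dumpy-winged: 2138 × 1/4 = 534.5
  sepia-eyed long-winged: 2138 × 1/4 = 534.5
  sepia-eyed dumpy-winged: 2138 × 1/4 = 534.5
χ² = Σ (O − E)² / E
  red-eyed long-winged: (564 − 534.5)² / 534.5 = 1.6282
  red-eyed dumpy-winged: (597 − 534.5)² / 534.5 = 7.3082
  sepia-eyed long-winged: (441 − 534.5)² / 534.5 = 16.3559
  sepia-eyed dumpy-winged: (536 − 534.5)² / 534.5 = 0.0042
χ² = 1.6282 + 7.3082 + 16.3559 + 0.0042 = 25.2965 ≈ 25.297
Degrees of freedom = 4 − 1 = 3; critical value at α = 0.05 is 7.815.
Since 25.297 > 7.815, we reject the null hypothesis — the data do not fit the 1:1:1:1 ratio.

25.297; not consistent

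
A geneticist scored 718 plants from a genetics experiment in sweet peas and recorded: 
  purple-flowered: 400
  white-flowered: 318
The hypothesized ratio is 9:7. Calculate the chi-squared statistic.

Total ratio parts = 16. Expected numbers out of 718:
  purple-flowered: 718 × 9/16 = 403.875
  white-flowered: 718 × 7/16 = 314.125
χ² = Σ (O − E)² / E
  purple-flowered: (400 − 403.875)² / 403.875 = 0.0372
  white-flowered: (318 − 314.125)² / 314.125 = 0.0478
χ² = 0.0372 + 0.0478 = 0.085

0.085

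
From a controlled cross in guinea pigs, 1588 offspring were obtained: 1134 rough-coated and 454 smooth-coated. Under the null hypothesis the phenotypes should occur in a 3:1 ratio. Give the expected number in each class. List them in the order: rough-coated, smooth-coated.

Expected counts for N = 1588 under a 3:1 ratio (total parts = 4):
  rough-coated: 1588 × 3/4 = 1191
  smooth-coated: 1588 × 1/4 = 397

1191, 397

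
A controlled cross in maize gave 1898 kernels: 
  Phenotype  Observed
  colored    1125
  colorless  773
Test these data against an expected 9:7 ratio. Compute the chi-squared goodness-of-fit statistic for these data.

7.048

Under the 9:7 hypothesis (Σ ratio = 16, N = 1898):
  colored: 1898 × 9/16 = 1067.625
  colorless: 1898 × 7/16 = 830.375
χ² = Σ (O − E)² / E
  colored: (1125 − 1067.625)² / 1067.625 = 3.0834
  colorless: (773 − 830.375)² / 830.375 = 3.9643
χ² = 3.0834 + 3.9643 = 7.0477 ≈ 7.048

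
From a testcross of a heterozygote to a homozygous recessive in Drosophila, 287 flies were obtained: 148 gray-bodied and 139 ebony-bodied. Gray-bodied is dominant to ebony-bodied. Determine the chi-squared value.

A testcross of a heterozygote (Aa × aa) gives a 1:1 phenotypic ratio.
Expected counts for N = 287 under a 1:1 ratio (total parts = 2):
  gray-bodied: 287 × 1/2 = 143.5
  ebony-bodied: 287 × 1/2 = 143.5
χ² = Σ (O − E)² / E
  gray-bodied: (148 − 143.5)² / 143.5 = 0.1411
  ebony-bodied: (139 − 143.5)² / 143.5 = 0.1411
χ² = 0.1411 + 0.1411 = 0.2822 ≈ 0.282

0.282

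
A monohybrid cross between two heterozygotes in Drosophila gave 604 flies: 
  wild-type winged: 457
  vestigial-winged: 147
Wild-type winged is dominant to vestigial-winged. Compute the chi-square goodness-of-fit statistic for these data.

For a monohybrid cross between heterozygotes with complete dominance, the expected phenotypic ratio is 3:1.
Under the 3:1 hypothesis (Σ ratio = 4, N = 604):
  wild-type winged: 604 × 3/4 = 453
  vestigial-winged: 604 × 1/4 = 151
χ² = Σ (O − E)² / E
  wild-type winged: (457 − 453)² / 453 = 0.0353
  vestigial-winged: (147 − 151)² / 151 = 0.1060
χ² = 0.0353 + 0.1060 = 0.1413 ≈ 0.141

0.141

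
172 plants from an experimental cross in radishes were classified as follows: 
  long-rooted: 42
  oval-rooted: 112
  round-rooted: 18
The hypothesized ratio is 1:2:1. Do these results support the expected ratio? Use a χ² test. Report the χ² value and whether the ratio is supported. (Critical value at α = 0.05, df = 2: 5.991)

Expected counts for N = 172 under a 1:2:1 ratio (total parts = 4):
  long-rooted: 172 × 1/4 = 43
  oval-rooted: 172 × 2/4 = 86
  round-rooted: 172 × 1/4 = 43
χ² = Σ (O − E)² / E
  long-rooted: (42 − 43)² / 43 = 0.0233
  oval-rooted: (112 − 86)² / 86 = 7.8605
  round-rooted: (18 − 43)² / 43 = 14.5349
χ² = 0.0233 + 7.8605 + 14.5349 = 22.4187 ≈ 22.419
Degrees of freedom = 3 − 1 = 2; critical value at α = 0.05 is 5.991.
Since 22.419 > 5.991, we reject the null hypothesis — the data do not fit the 1:2:1 ratio.

22.419; not consistent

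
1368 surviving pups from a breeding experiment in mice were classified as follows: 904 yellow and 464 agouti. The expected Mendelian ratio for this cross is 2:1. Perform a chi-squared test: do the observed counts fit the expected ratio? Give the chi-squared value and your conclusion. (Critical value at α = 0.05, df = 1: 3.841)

0.211; consistent

Total ratio parts = 3. Expected numbers out of 1368:
  yellow: 1368 × 2/3 = 912
  agouti: 1368 × 1/3 = 456
χ² = Σ (O − E)² / E
  yellow: (904 − 912)² / 912 = 0.0702
  agouti: (464 − 456)² / 456 = 0.1404
χ² = 0.0702 + 0.1404 = 0.2106 ≈ 0.211
Degrees of freedom = 2 − 1 = 1; critical value at α = 0.05 is 3.841.
Since 0.211 < 3.841, we fail to reject the null hypothesis — the data are consistent with the 2:1 ratio.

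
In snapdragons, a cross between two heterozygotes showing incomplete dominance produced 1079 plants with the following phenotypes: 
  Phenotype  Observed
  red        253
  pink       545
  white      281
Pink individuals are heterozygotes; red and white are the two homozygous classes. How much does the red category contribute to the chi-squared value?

1.040

With incomplete dominance, a heterozygote × heterozygote cross gives a 1:2:1 phenotypic ratio.
Expected counts for N = 1079 under a 1:2:1 ratio (total parts = 4):
  red: 1079 × 1/4 = 269.75
  pink: 1079 × 2/4 = 539.5
  white: 1079 × 1/4 = 269.75
Contribution of red: (253 − 269.75)² / 269.75 = 1.0401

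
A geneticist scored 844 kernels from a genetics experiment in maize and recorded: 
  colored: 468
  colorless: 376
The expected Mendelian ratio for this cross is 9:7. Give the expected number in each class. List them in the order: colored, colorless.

474.75, 369.25

The 9:7 ratio has 16 parts, so with N = 844 the expected counts are:
  colored: 844 × 9/16 = 474.75
  colorless: 844 × 7/16 = 369.25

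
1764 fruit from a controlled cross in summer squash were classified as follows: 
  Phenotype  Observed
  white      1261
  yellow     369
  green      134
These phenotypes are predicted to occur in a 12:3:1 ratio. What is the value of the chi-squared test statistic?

12.445

Under the 12:3:1 hypothesis (Σ ratio = 16, N = 1764):
  white: 1764 × 12/16 = 1323
  yellow: 1764 × 3/16 = 330.75
  green: 1764 × 1/16 = 110.25
χ² = Σ (O − E)² / E
  white: (1261 − 1323)² / 1323 = 2.9055
  yellow: (369 − 330.75)² / 330.75 = 4.4235
  green: (134 − 110.25)² / 110.25 = 5.1162
χ² = 2.9055 + 4.4235 + 5.1162 = 12.4452 ≈ 12.445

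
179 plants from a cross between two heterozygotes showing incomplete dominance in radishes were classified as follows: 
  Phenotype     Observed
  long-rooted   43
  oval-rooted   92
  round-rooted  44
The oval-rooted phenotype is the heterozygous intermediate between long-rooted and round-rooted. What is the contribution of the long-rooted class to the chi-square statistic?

With incomplete dominance, a heterozygote × heterozygote cross gives a 1:2:1 phenotypic ratio.
Under the 1:2:1 hypothesis (Σ ratio = 4, N = 179):
  long-rooted: 179 × 1/4 = 44.75
  oval-rooted: 179 × 2/4 = 89.5
  round-rooted: 179 × 1/4 = 44.75
Contribution of long-rooted: (43 − 44.75)² / 44.75 = 0.0684

0.068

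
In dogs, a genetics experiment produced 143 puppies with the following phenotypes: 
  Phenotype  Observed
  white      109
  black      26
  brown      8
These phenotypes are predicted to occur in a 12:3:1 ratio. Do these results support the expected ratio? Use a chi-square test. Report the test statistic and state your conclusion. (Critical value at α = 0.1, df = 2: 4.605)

0.152; consistent

Under the 12:3:1 hypothesis (Σ ratio = 16, N = 143):
  white: 143 × 12/16 = 107.25
  black: 143 × 3/16 = 26.8125
  brown: 143 × 1/16 = 8.9375
χ² = Σ (O − E)² / E
  white: (109 − 107.25)² / 107.25 = 0.0286
  black: (26 − 26.8125)² / 26.8125 = 0.0246
  brown: (8 − 8.9375)² / 8.9375 = 0.0983
χ² = 0.0286 + 0.0246 + 0.0983 = 0.1515 ≈ 0.152
Degrees of freedom = 3 − 1 = 2; critical value at α = 0.1 is 4.605.
Since 0.152 < 4.605, we fail to reject the null hypothesis — the data are consistent with the 12:3:1 ratio.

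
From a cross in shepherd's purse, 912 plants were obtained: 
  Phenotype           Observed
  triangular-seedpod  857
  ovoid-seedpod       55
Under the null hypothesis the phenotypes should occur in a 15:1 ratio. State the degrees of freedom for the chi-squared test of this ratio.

1

A goodness-of-fit test with 2 phenotype classes has df = 2 − 1 = 1.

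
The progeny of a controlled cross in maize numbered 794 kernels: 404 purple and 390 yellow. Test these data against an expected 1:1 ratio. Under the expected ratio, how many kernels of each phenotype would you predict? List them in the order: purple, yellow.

The 1:1 ratio has 2 parts, so with N = 794 the expected counts are:
  purple: 794 × 1/2 = 397
  yellow: 794 × 1/2 = 397

397, 397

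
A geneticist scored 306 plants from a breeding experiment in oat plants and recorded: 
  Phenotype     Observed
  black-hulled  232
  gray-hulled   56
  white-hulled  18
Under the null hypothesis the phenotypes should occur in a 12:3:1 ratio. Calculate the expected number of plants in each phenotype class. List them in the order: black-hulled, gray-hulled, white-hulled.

229.5, 57.375, 19.125

Total ratio parts = 16. Expected numbers out of 306:
  black-hulled: 306 × 12/16 = 229.5
  gray-hulled: 306 × 3/16 = 57.375
  white-hulled: 306 × 1/16 = 19.125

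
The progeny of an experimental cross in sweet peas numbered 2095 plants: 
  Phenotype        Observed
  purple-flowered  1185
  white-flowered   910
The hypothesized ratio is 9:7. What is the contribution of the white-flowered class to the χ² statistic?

0.047

Total ratio parts = 16. Expected numbers out of 2095:
  purple-flowered: 2095 × 9/16 = 1178.4375
  white-flowered: 2095 × 7/16 = 916.5625
Contribution of white-flowered: (910 − 916.5625)² / 916.5625 = 0.0470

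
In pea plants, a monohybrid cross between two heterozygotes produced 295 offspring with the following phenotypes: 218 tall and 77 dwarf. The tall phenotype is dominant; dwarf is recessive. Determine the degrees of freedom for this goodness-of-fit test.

For a monohybrid cross between heterozygotes with complete dominance, the expected phenotypic ratio is 3:1.
A goodness-of-fit test with 2 phenotype classes has df = 2 − 1 = 1.

1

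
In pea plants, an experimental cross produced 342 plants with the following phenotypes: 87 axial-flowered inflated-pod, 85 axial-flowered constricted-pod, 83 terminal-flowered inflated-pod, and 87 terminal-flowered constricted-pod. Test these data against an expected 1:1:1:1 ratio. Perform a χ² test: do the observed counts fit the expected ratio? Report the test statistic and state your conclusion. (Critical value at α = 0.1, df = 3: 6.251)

0.129; consistent

Total ratio parts = 4. Expected numbers out of 342:
  axial-flowered inflated-pod: 342 × 1/4 = 85.5
  axial-flowered constricted-pod: 342 × 1/4 = 85.5
  terminal-flowered inflated-pod: 342 × 1/4 = 85.5
  terminal-flowered constricted-pod: 342 × 1/4 = 85.5
χ² = Σ (O − E)² / E
  axial-flowered inflated-pod: (87 − 85.5)² / 85.5 = 0.0263
  axial-flowered constricted-pod: (85 − 85.5)² / 85.5 = 0.0029
  terminal-flowered inflated-pod: (83 − 85.5)² / 85.5 = 0.0731
  terminal-flowered constricted-pod: (87 − 85.5)² / 85.5 = 0.0263
χ² = 0.0263 + 0.0029 + 0.0731 + 0.0263 = 0.1286 ≈ 0.129
Degrees of freedom = 4 − 1 = 3; critical value at α = 0.1 is 6.251.
Since 0.129 < 6.251, we fail to reject the null hypothesis — the data are consistent with the 1:1:1:1 ratio.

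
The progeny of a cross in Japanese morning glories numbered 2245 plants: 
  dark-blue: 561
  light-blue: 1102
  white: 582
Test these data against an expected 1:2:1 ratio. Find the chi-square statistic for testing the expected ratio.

Expected counts for N = 2245 under a 1:2:1 ratio (total parts = 4):
  dark-blue: 2245 × 1/4 = 561.25
  light-blue: 2245 × 2/4 = 1122.5
  white: 2245 × 1/4 = 561.25
χ² = Σ (O − E)² / E
  dark-blue: (561 − 561.25)² / 561.25 = 0.0001
  light-blue: (1102 − 1122.5)² / 1122.5 = 0.3744
  white: (582 − 561.25)² / 561.25 = 0.7671
χ² = 0.0001 + 0.3744 + 0.7671 = 1.1416 ≈ 1.142

1.142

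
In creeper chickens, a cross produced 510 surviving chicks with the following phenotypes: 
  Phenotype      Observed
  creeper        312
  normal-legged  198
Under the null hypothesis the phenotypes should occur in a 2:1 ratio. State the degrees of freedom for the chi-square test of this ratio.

A goodness-of-fit test with 2 phenotype classes has df = 2 − 1 = 1.

1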